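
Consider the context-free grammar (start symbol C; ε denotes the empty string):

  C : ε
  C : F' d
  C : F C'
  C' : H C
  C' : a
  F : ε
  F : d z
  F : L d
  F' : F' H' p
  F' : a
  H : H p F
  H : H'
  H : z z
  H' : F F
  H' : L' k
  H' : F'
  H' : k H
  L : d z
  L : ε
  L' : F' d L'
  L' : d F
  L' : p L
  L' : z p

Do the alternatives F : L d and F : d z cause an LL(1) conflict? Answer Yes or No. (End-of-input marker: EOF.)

Yes

FIRST(L d) = { d } and FIRST(d z) = { d }.
Both contain d, so the two alternatives are not disjoint — LL(1) conflict.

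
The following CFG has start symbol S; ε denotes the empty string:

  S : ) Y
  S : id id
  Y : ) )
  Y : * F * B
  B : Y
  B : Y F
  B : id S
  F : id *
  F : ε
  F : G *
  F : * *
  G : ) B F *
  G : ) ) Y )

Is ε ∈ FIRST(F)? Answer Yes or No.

Yes

F has an ε-production, so F ⇒ ε.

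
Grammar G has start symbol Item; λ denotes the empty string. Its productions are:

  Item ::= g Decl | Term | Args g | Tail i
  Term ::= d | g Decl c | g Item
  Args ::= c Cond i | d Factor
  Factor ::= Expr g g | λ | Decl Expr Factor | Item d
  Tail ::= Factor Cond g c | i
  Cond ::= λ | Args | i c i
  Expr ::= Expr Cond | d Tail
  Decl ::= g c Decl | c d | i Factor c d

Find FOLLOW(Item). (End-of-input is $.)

{ $, d }

Item is the start symbol, so $ ∈ FOLLOW(Item).
In Term ::= g Item: Item is at the end, add FOLLOW(Term) = { $, d }.
In Factor ::= Item d: add FIRST(d) = { d }.
Union: FOLLOW(Item) = { $, d }.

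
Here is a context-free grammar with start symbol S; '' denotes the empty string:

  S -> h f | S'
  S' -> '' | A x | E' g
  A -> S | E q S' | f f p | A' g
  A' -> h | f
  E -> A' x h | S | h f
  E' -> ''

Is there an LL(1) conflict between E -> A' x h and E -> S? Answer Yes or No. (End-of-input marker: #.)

FIRST(A' x h) = { f, h } and FIRST(S) = { f, g, h, q, x, '' }.
Both contain f, so the two alternatives are not disjoint — LL(1) conflict.

Yes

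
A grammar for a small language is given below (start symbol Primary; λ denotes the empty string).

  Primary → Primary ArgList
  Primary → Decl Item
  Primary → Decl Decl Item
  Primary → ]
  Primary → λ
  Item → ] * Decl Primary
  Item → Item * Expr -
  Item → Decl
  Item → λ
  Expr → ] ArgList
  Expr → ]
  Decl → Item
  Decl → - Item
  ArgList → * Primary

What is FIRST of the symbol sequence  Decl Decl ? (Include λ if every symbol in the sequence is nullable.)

{ *, -, ], λ }

Add FIRST(Decl)\{λ} = { *, -, ] }; Decl is nullable, continue.
Add FIRST(Decl)\{λ} = { *, -, ] }; Decl is nullable, continue.
Every symbol is nullable, so include λ.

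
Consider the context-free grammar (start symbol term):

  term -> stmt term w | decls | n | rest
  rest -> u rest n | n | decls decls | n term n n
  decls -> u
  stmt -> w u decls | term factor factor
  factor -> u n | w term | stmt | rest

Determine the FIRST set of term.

From term -> stmt term w: add FIRST(stmt) = { n, u, w }.
From term -> decls: add FIRST(decls) = { u }.
term -> n contributes {n}.
From term -> rest: add FIRST(rest) = { n, u }.
Union: FIRST(term) = { n, u, w }.

{ n, u, w }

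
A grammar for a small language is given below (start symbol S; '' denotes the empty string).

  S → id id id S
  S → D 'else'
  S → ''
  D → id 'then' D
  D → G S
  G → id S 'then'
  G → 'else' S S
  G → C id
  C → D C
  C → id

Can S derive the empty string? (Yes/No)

S has an ''-production, so S ⇒ ''.

Yes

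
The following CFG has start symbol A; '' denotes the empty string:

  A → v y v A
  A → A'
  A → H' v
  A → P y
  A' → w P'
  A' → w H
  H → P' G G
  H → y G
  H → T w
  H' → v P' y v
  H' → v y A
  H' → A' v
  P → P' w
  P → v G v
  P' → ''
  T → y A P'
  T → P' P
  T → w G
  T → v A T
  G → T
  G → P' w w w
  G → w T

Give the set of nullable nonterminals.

Directly nullable (have an ''-production): P'.
No other nonterminal has a production whose RHS symbols are all nullable.

{ P' }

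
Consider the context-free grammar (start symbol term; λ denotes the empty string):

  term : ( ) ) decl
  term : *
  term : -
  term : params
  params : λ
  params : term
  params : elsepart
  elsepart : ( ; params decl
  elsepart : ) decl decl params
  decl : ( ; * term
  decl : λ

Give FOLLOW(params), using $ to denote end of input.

{ $, (, ), *, - }

In term : params: params is at the end, add FOLLOW(term) = { $, (, ), *, - }.
In elsepart : ( ; params decl: add FIRST(decl)\{λ} = { ( }.
  Since decl is nullable, also add FOLLOW(elsepart) = { $, (, ), *, - }.
In elsepart : ) decl decl params: params is at the end, add FOLLOW(elsepart) = { $, (, ), *, - }.
Union: FOLLOW(params) = { $, (, ), *, - }.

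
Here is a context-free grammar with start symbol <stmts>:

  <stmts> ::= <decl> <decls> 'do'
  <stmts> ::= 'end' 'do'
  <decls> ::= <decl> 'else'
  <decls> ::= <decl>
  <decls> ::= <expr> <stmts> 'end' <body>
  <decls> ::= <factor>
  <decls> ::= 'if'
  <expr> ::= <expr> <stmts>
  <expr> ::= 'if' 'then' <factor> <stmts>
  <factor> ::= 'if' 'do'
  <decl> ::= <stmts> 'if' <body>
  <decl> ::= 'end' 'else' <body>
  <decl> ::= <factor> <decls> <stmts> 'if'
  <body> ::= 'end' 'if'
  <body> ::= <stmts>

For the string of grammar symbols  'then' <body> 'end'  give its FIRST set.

'then' is a terminal; add {'then'} and stop.

{ 'then' }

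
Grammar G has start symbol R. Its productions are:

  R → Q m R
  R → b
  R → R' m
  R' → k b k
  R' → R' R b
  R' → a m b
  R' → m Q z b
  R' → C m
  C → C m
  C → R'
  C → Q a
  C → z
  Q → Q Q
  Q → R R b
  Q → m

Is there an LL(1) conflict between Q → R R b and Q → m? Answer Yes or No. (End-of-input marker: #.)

FIRST(R R b) = { a, b, k, m, z } and FIRST(m) = { m }.
Both contain m, so the two alternatives are not disjoint — LL(1) conflict.

Yes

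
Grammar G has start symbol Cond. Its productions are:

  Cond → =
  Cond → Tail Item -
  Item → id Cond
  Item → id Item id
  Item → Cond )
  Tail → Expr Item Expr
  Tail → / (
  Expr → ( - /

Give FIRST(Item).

{ (, /, =, id }

Item → id Cond contributes {id}.
Item → id Item id contributes {id}.
From Item → Cond ): add FIRST(Cond) = { (, /, = }.
Union: FIRST(Item) = { (, /, =, id }.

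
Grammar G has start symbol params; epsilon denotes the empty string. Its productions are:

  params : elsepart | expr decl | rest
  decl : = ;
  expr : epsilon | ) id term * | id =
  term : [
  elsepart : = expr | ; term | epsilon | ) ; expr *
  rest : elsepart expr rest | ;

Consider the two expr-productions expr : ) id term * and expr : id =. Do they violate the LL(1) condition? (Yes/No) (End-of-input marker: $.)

No

FIRST() id term *) = { ) } and FIRST(id =) = { id }.
The FIRST sets are disjoint and neither alternative is nullable — no conflict.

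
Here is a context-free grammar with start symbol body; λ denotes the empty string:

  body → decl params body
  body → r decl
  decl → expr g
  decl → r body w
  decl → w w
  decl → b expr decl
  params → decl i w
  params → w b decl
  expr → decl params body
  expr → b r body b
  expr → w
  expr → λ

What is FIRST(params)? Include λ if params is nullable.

From params → decl i w: add FIRST(decl) = { b, g, r, w }.
params → w b decl contributes {w}.
Union: FIRST(params) = { b, g, r, w }.

{ b, g, r, w }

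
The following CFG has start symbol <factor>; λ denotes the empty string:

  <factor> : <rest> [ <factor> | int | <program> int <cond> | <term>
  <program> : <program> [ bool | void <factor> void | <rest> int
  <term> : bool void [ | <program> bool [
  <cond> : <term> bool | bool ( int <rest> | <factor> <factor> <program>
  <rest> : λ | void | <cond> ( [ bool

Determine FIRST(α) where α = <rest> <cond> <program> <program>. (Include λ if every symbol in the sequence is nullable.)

Add FIRST(<rest>)\{λ} = { [, bool, int, void }; <rest> is nullable, continue.
Add FIRST(<cond>) = { [, bool, int, void }; <cond> is not nullable, stop.

{ [, bool, int, void }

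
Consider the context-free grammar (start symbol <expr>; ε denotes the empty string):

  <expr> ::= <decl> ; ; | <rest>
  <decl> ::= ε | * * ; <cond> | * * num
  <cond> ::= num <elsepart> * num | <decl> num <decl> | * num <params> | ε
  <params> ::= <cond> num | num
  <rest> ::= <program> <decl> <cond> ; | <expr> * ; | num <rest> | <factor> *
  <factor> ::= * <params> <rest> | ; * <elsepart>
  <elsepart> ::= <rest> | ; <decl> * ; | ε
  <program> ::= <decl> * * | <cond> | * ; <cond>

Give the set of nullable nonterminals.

{ <cond>, <decl>, <elsepart>, <program> }

Directly nullable (have an ε-production): <decl>, <cond>, <elsepart>.
<program> ::= <cond> with every symbol nullable, so <program> is nullable.
No other nonterminal has a production whose RHS symbols are all nullable.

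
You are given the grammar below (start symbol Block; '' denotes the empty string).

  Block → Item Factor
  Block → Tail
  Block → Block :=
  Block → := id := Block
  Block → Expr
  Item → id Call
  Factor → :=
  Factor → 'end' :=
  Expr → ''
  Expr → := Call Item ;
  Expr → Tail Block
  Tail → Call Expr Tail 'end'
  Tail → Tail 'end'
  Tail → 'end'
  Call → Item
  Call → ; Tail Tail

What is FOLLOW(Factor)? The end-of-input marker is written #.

In Block → Item Factor: Factor is at the end, add FOLLOW(Block) = { #, 'end', :=, ;, id }.
Union: FOLLOW(Factor) = { #, 'end', :=, ;, id }.

{ #, 'end', :=, ;, id }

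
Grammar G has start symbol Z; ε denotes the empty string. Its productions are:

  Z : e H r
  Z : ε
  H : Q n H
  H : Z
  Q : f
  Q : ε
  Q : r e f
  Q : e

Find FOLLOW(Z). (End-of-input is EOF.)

{ EOF, r }

Z is the start symbol, so EOF ∈ FOLLOW(Z).
In H : Z: Z is at the end, add FOLLOW(H) = { r }.
Union: FOLLOW(Z) = { EOF, r }.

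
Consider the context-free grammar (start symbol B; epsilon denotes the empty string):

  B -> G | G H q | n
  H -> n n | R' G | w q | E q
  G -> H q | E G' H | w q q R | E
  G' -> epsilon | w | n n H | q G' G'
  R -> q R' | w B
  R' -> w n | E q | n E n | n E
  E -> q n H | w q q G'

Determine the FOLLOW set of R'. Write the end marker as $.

In H -> R' G: add FIRST(G) = { n, q, w }.
In R -> q R': R' is at the end, add FOLLOW(R) = { $, n, q, w }.
Union: FOLLOW(R') = { $, n, q, w }.

{ $, n, q, w }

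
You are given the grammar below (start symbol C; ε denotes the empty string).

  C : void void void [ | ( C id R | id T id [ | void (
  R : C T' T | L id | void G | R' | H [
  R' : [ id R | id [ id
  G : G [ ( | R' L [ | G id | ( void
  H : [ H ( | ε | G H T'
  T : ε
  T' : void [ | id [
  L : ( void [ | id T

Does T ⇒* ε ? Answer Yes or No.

T has an ε-production, so T ⇒ ε.

Yes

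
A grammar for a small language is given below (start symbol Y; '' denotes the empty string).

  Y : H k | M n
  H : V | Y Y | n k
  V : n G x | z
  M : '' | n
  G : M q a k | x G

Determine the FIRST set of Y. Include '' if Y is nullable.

From Y : H k: add FIRST(H) = { n, z }.
From Y : M n: M nullable, take FIRST(M) ∪ {n} = { n }.
Union: FIRST(Y) = { n, z }.

{ n, z }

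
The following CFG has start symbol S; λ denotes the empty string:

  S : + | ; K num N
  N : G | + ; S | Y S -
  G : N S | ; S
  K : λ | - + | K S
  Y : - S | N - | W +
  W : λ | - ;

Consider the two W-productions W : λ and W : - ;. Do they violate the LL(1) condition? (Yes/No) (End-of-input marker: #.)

No

FIRST(λ) = { λ } and FIRST(- ;) = { - }.
The first is nullable but FOLLOW(W) = { + } is disjoint from FIRST of the second.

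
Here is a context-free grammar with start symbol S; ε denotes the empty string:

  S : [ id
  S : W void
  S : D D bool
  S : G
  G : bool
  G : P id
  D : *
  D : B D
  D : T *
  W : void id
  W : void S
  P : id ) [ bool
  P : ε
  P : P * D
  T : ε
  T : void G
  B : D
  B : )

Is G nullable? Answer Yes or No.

Nullable nonterminals: P, T.
No production of G has an RHS whose symbols are all nullable, so G is not nullable.

No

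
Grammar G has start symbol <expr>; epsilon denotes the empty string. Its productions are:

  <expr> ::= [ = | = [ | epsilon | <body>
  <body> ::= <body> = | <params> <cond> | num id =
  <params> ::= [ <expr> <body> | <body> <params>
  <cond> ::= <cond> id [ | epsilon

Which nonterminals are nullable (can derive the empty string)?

Directly nullable (have an epsilon-production): <expr>, <cond>.
No other nonterminal has a production whose RHS symbols are all nullable.

{ <cond>, <expr> }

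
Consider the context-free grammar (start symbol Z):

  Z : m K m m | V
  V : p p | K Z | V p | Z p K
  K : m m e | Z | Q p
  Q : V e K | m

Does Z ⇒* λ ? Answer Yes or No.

No nonterminal in this grammar is nullable.
No production of Z has an RHS whose symbols are all nullable, so Z is not nullable.

No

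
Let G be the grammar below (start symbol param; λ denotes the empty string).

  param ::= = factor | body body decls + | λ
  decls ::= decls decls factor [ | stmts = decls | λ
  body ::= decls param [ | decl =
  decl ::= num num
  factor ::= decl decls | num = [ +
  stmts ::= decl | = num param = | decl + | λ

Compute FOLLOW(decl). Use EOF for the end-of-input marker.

{ EOF, +, =, [, num }

In body ::= decl =: add FIRST(=) = { = }.
In factor ::= decl decls: add FIRST(decls)\{λ} = { =, num }.
  Since decls is nullable, also add FOLLOW(factor) = { EOF, =, [ }.
In stmts ::= decl: decl is at the end, add FOLLOW(stmts) = { = }.
In stmts ::= decl +: add FIRST(+) = { + }.
Union: FOLLOW(decl) = { EOF, +, =, [, num }.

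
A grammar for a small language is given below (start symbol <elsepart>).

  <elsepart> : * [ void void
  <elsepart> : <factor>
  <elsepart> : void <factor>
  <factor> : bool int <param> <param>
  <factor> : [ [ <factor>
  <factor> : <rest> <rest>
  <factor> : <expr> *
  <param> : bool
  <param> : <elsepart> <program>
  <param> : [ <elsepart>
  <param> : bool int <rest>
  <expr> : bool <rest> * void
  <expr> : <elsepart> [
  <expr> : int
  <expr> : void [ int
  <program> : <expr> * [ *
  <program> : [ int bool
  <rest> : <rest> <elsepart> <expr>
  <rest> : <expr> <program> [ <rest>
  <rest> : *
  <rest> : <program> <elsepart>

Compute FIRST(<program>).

From <program> : <expr> * [ *: add FIRST(<expr>) = { *, [, bool, int, void }.
<program> : [ int bool contributes {[}.
Union: FIRST(<program>) = { *, [, bool, int, void }.

{ *, [, bool, int, void }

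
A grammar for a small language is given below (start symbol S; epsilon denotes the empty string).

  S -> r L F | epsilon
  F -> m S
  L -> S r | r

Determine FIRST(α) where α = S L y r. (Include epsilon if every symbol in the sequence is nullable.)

Add FIRST(S)\{epsilon} = { r }; S is nullable, continue.
Add FIRST(L) = { r }; L is not nullable, stop.

{ r }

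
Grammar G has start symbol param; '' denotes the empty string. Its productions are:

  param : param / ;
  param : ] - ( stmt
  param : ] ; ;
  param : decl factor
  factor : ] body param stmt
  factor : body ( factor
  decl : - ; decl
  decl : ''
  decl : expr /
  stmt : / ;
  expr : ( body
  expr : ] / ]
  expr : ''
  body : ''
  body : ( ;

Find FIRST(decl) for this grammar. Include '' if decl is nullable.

decl : - ; decl contributes {-}.
decl : '' contributes ''.
From decl : expr /: expr nullable, take FIRST(expr) ∪ {/} = { (, /, ] }.
Union: FIRST(decl) = { (, -, /, ], '' }.

{ (, -, /, ], '' }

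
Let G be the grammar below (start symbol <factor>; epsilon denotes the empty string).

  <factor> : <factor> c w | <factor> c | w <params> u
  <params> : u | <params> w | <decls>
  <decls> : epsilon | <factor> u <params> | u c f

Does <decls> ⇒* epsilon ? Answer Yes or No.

Yes

<decls> has an epsilon-production, so <decls> ⇒ epsilon.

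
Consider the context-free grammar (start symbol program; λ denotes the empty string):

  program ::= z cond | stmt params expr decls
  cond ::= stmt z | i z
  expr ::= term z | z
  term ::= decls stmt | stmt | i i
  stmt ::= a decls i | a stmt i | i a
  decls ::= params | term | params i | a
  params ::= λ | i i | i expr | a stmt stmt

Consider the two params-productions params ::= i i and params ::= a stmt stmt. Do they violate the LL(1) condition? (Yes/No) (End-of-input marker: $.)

No

FIRST(i i) = { i } and FIRST(a stmt stmt) = { a }.
The FIRST sets are disjoint and neither alternative is nullable — no conflict.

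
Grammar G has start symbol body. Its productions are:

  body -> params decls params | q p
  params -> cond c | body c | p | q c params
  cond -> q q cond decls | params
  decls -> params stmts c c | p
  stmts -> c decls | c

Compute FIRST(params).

{ p, q }

From params -> cond c: add FIRST(cond) = { p, q }.
From params -> body c: add FIRST(body) = { p, q }.
params -> p contributes {p}.
params -> q c params contributes {q}.
Union: FIRST(params) = { p, q }.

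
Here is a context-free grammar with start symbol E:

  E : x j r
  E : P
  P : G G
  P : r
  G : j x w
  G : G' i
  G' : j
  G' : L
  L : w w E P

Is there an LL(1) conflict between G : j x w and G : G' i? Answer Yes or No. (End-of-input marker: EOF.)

FIRST(j x w) = { j } and FIRST(G' i) = { j, w }.
Both contain j, so the two alternatives are not disjoint — LL(1) conflict.

Yes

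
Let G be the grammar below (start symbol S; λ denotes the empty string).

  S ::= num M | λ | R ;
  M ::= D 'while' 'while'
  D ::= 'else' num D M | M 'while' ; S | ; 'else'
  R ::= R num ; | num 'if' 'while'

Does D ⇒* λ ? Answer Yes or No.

Nullable nonterminals: S.
No production of D has an RHS whose symbols are all nullable, so D is not nullable.

No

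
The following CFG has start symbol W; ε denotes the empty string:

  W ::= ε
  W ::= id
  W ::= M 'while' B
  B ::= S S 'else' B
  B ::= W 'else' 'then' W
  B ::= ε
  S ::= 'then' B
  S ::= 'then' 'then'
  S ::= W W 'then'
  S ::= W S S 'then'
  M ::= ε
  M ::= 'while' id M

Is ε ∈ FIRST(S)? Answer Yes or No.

Nullable nonterminals: B, M, W.
No production of S has an RHS whose symbols are all nullable, so S is not nullable.

No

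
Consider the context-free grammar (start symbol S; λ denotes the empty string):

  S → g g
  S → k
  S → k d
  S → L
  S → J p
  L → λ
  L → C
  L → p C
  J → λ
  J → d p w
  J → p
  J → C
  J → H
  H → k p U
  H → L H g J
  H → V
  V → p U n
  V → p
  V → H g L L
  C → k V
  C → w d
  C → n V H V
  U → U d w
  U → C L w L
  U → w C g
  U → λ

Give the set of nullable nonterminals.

{ J, L, S, U }

Directly nullable (have an λ-production): L, J, U.
S → L with every symbol nullable, so S is nullable.
No other nonterminal has a production whose RHS symbols are all nullable.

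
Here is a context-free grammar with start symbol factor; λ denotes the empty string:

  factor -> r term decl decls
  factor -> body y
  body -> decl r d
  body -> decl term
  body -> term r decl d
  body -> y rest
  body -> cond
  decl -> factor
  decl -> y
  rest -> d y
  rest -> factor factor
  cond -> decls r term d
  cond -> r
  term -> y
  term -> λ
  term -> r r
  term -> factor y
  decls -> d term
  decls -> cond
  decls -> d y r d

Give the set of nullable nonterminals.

{ term }

Directly nullable (have an λ-production): term.
No other nonterminal has a production whose RHS symbols are all nullable.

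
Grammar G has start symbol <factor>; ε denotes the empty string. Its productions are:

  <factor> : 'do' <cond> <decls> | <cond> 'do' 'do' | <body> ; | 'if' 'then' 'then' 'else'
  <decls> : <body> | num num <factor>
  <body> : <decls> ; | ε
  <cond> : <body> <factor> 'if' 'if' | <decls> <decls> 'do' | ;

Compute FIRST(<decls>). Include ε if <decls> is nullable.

From <decls> : <body>: add FIRST(<body>) = { ;, num, ε } (including ε since <body> is nullable).
<decls> : num num <factor> contributes {num}.
Union: FIRST(<decls>) = { ;, num, ε }.

{ ;, num, ε }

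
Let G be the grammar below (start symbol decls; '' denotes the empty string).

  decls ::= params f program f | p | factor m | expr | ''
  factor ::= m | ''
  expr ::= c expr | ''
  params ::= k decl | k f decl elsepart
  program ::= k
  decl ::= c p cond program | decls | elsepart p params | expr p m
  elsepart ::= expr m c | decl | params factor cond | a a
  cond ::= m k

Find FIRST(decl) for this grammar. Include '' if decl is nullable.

decl ::= c p cond program contributes {c}.
From decl ::= decls: add FIRST(decls) = { c, k, m, p, '' } (including '' since decls is nullable).
From decl ::= elsepart p params: elsepart nullable, take FIRST(elsepart) ∪ {p} = { a, c, k, m, p }.
From decl ::= expr p m: expr nullable, take FIRST(expr) ∪ {p} = { c, p }.
Union: FIRST(decl) = { a, c, k, m, p, '' }.

{ a, c, k, m, p, '' }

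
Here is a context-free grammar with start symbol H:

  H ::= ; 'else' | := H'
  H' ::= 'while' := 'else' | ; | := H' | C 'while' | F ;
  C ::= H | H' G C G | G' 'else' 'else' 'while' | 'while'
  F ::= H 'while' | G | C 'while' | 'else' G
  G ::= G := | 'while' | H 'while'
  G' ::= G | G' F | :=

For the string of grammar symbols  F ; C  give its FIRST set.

Add FIRST(F) = { 'else', 'while', :=, ; }; F is not nullable, stop.

{ 'else', 'while', :=, ; }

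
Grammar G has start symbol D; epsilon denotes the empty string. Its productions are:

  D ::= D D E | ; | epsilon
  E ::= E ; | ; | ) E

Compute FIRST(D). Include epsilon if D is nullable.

From D ::= D D E: D, D nullable, take FIRST(D) ∪ FIRST(D) ∪ FIRST(E) = { ), ; }.
D ::= ; contributes {;}.
D ::= epsilon contributes epsilon.
Union: FIRST(D) = { ), ;, epsilon }.

{ ), ;, epsilon }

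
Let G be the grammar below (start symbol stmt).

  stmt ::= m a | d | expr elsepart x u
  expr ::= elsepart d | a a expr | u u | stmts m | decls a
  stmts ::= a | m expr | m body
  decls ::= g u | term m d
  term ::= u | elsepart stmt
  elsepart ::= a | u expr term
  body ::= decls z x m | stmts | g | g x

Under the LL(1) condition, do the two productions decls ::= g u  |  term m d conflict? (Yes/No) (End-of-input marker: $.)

No

FIRST(g u) = { g } and FIRST(term m d) = { a, u }.
The FIRST sets are disjoint and neither alternative is nullable — no conflict.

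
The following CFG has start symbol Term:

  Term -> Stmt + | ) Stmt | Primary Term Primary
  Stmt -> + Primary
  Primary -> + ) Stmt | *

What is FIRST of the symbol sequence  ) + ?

) is a terminal; add {)} and stop.

{ ) }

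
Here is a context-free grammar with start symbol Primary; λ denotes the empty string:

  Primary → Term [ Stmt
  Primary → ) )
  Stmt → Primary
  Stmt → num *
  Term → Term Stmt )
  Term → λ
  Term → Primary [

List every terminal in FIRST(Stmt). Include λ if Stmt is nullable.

From Stmt → Primary: add FIRST(Primary) = { ), [, num }.
Stmt → num * contributes {num}.
Union: FIRST(Stmt) = { ), [, num }.

{ ), [, num }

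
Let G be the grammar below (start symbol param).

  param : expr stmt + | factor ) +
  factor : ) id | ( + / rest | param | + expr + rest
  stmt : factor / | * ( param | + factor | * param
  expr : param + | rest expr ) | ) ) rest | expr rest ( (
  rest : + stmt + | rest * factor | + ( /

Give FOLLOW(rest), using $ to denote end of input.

In factor : ( + / rest: rest is at the end, add FOLLOW(factor) = { (, ), *, +, / }.
In factor : + expr + rest: rest is at the end, add FOLLOW(factor) = { (, ), *, +, / }.
In expr : rest expr ): add FIRST(expr )) = { (, ), + }.
In expr : ) ) rest: rest is at the end, add FOLLOW(expr) = { (, ), *, + }.
In expr : expr rest ( (: add FIRST(( () = { ( }.
In rest : rest * factor: add FIRST(* factor) = { * }.
Union: FOLLOW(rest) = { (, ), *, +, / }.

{ (, ), *, +, / }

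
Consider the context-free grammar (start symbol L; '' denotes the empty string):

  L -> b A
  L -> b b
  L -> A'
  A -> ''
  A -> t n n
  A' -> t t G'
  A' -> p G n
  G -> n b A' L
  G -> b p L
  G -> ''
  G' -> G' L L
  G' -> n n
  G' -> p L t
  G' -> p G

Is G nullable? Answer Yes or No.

Yes

G has an ''-production, so G ⇒ ''.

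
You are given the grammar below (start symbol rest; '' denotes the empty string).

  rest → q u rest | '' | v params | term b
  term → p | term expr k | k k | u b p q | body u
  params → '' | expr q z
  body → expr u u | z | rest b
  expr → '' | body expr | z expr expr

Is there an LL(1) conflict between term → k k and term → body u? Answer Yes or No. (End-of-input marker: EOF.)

Yes

FIRST(k k) = { k } and FIRST(body u) = { b, k, p, q, u, v, z }.
Both contain k, so the two alternatives are not disjoint — LL(1) conflict.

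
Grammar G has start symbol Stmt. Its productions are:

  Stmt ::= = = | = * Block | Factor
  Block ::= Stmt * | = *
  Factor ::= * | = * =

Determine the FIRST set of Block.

{ *, = }

From Block ::= Stmt *: add FIRST(Stmt) = { *, = }.
Block ::= = * contributes {=}.
Union: FIRST(Block) = { *, = }.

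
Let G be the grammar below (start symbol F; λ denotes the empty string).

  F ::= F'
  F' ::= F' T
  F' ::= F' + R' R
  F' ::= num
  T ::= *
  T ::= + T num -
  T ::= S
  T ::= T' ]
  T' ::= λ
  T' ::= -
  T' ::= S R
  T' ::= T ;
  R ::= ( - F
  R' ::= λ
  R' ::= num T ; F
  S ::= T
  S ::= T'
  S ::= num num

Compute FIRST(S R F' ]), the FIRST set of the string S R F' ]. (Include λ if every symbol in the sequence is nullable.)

{ (, *, +, -, ;, ], num }

Add FIRST(S)\{λ} = { (, *, +, -, ;, ], num }; S is nullable, continue.
Add FIRST(R) = { ( }; R is not nullable, stop.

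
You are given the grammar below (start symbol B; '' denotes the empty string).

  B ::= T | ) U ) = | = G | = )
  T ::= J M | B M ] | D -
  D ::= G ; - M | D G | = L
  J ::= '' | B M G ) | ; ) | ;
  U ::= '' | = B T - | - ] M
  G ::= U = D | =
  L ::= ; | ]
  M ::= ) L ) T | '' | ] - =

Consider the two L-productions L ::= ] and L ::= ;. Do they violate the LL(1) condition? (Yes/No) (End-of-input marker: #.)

FIRST(]) = { ] } and FIRST(;) = { ; }.
The FIRST sets are disjoint and neither alternative is nullable — no conflict.

No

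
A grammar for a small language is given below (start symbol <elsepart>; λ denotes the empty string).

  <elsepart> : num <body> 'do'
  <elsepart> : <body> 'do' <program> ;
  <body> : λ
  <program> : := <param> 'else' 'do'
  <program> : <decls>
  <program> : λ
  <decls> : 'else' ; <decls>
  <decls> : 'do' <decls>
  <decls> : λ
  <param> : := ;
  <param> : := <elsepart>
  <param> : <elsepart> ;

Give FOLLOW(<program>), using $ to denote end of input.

In <elsepart> : <body> 'do' <program> ;: add FIRST(;) = { ; }.
Union: FOLLOW(<program>) = { ; }.

{ ; }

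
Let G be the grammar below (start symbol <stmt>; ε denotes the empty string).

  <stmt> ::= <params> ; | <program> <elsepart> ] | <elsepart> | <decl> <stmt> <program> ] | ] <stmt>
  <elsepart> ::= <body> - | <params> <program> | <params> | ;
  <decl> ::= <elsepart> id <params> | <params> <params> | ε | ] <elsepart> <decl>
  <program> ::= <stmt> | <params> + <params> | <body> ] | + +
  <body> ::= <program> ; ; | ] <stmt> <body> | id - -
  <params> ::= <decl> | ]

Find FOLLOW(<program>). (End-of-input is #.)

In <stmt> ::= <program> <elsepart> ]: add FIRST(<elsepart> ]) = { +, ;, ], id }.
In <stmt> ::= <decl> <stmt> <program> ]: add FIRST(]) = { ] }.
In <elsepart> ::= <params> <program>: <program> is at the end, add FOLLOW(<elsepart>) = { #, +, ;, ], id }.
In <body> ::= <program> ; ;: add FIRST(; ;) = { ; }.
Union: FOLLOW(<program>) = { #, +, ;, ], id }.

{ #, +, ;, ], id }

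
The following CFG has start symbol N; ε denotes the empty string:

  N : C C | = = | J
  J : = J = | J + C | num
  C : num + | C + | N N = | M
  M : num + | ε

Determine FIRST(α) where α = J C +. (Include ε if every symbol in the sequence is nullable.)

{ =, num }

Add FIRST(J) = { =, num }; J is not nullable, stop.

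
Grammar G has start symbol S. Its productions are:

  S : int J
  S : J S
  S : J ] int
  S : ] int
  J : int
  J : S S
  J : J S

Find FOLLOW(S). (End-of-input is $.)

S is the start symbol, so $ ∈ FOLLOW(S).
In S : J S: S is at the end, add FOLLOW(S) = { $, ], int }.
In J : S S: add FIRST(S) = { ], int }.
In J : S S: S is at the end, add FOLLOW(J) = { $, ], int }.
In J : J S: S is at the end, add FOLLOW(J) = { $, ], int }.
Union: FOLLOW(S) = { $, ], int }.

{ $, ], int }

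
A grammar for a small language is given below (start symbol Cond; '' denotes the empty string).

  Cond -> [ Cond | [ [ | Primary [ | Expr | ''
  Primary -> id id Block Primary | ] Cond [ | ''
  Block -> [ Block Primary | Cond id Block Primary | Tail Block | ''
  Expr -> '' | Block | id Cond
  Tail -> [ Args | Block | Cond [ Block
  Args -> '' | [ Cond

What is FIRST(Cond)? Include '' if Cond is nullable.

{ [, ], id, '' }

Cond -> [ Cond contributes {[}.
Cond -> [ [ contributes {[}.
From Cond -> Primary [: Primary nullable, take FIRST(Primary) ∪ {[} = { [, ], id }.
From Cond -> Expr: add FIRST(Expr) = { [, ], id, '' } (including '' since Expr is nullable).
Cond -> '' contributes ''.
Union: FIRST(Cond) = { [, ], id, '' }.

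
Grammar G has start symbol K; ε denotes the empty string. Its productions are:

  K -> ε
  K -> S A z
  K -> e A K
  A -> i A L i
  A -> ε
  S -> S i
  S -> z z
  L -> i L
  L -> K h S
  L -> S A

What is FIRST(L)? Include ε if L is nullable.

L -> i L contributes {i}.
From L -> K h S: K nullable, take FIRST(K) ∪ {h} = { e, h, z }.
From L -> S A: add FIRST(S) = { z }.
Union: FIRST(L) = { e, h, i, z }.

{ e, h, i, z }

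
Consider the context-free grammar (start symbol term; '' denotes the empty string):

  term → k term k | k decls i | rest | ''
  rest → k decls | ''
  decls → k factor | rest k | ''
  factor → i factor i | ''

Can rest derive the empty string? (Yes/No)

rest has an ''-production, so rest ⇒ ''.

Yes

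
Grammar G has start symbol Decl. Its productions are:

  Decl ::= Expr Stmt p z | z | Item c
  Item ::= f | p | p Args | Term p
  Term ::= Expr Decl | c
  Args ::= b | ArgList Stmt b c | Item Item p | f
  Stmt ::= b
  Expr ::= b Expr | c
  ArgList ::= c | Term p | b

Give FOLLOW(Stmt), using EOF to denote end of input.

{ b, p }

In Decl ::= Expr Stmt p z: add FIRST(p z) = { p }.
In Args ::= ArgList Stmt b c: add FIRST(b c) = { b }.
Union: FOLLOW(Stmt) = { b, p }.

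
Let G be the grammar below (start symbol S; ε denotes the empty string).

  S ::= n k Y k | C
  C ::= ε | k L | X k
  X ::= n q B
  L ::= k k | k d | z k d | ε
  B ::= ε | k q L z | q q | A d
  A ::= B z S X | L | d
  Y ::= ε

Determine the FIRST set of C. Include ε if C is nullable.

C ::= ε contributes ε.
C ::= k L contributes {k}.
From C ::= X k: add FIRST(X) = { n }.
Union: FIRST(C) = { k, n, ε }.

{ k, n, ε }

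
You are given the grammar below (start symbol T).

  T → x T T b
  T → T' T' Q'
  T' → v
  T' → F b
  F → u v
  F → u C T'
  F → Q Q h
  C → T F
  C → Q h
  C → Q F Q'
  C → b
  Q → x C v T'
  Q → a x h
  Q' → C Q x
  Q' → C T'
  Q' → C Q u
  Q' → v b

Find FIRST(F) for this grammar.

{ a, u, x }

F → u v contributes {u}.
F → u C T' contributes {u}.
From F → Q Q h: add FIRST(Q) = { a, x }.
Union: FIRST(F) = { a, u, x }.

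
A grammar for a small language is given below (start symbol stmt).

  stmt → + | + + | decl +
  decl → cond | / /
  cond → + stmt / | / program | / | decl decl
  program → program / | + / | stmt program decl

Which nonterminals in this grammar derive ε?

No nonterminal has an empty production or an RHS whose symbols are all nullable.

{ } (none)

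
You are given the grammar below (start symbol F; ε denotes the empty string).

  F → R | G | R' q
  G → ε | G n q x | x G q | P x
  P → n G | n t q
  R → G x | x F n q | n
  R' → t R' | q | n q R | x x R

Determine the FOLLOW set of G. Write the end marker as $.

In F → G: G is at the end, add FOLLOW(F) = { $, n }.
In G → G n q x: add FIRST(n q x) = { n }.
In G → x G q: add FIRST(q) = { q }.
In P → n G: G is at the end, add FOLLOW(P) = { x }.
In R → G x: add FIRST(x) = { x }.
Union: FOLLOW(G) = { $, n, q, x }.

{ $, n, q, x }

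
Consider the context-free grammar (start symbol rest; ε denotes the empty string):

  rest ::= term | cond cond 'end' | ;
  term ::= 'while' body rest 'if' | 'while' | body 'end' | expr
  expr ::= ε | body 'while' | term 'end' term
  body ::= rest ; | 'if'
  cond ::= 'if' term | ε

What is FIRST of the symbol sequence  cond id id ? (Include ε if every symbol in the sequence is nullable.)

{ 'if', id }

Add FIRST(cond)\{ε} = { 'if' }; cond is nullable, continue.
id is a terminal; add {id} and stop.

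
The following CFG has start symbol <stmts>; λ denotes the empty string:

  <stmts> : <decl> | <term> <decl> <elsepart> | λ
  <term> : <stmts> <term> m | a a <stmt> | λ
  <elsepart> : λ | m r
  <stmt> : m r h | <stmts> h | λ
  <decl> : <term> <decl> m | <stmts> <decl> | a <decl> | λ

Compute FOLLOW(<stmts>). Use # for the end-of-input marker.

<stmts> is the start symbol, so # ∈ FOLLOW(<stmts>).
In <term> : <stmts> <term> m: add FIRST(<term> m) = { a, m }.
In <stmt> : <stmts> h: add FIRST(h) = { h }.
In <decl> : <stmts> <decl>: add FIRST(<decl>)\{λ} = { a, m }.
  Since <decl> is nullable, also add FOLLOW(<decl>) = { #, a, h, m }.
Union: FOLLOW(<stmts>) = { #, a, h, m }.

{ #, a, h, m }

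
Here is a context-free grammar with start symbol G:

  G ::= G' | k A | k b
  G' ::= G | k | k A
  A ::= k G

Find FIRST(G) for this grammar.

From G ::= G': add FIRST(G') = { k }.
G ::= k A contributes {k}.
G ::= k b contributes {k}.
Union: FIRST(G) = { k }.

{ k }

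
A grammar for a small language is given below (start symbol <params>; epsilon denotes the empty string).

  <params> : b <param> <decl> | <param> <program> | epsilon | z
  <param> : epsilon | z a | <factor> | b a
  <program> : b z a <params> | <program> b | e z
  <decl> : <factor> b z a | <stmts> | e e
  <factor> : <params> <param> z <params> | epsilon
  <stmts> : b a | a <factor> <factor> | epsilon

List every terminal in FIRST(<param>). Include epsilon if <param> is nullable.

{ b, e, z, epsilon }

<param> : epsilon contributes epsilon.
<param> : z a contributes {z}.
From <param> : <factor>: add FIRST(<factor>) = { b, e, z, epsilon } (including epsilon since <factor> is nullable).
<param> : b a contributes {b}.
Union: FIRST(<param>) = { b, e, z, epsilon }.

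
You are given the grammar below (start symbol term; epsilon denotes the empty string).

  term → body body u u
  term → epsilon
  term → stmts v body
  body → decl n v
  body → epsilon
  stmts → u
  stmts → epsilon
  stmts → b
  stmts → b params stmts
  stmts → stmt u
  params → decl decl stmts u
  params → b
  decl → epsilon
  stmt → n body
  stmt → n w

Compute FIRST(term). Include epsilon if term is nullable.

From term → body body u u: body, body nullable, take FIRST(body) ∪ FIRST(body) ∪ {u} = { n, u }.
term → epsilon contributes epsilon.
From term → stmts v body: stmts nullable, take FIRST(stmts) ∪ {v} = { b, n, u, v }.
Union: FIRST(term) = { b, n, u, v, epsilon }.

{ b, n, u, v, epsilon }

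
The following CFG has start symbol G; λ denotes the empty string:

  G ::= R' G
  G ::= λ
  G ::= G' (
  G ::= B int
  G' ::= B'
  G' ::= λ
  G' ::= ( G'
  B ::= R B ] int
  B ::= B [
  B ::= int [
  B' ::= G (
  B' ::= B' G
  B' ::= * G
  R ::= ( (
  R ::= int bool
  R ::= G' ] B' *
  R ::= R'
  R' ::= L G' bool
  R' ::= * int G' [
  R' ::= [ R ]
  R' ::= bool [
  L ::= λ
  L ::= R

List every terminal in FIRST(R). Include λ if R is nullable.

{ (, *, [, ], bool, int }

R ::= ( ( contributes {(}.
R ::= int bool contributes {int}.
From R ::= G' ] B' *: G' nullable, take FIRST(G') ∪ {]} = { (, *, [, ], bool, int }.
From R ::= R': add FIRST(R') = { (, *, [, ], bool, int }.
Union: FIRST(R) = { (, *, [, ], bool, int }.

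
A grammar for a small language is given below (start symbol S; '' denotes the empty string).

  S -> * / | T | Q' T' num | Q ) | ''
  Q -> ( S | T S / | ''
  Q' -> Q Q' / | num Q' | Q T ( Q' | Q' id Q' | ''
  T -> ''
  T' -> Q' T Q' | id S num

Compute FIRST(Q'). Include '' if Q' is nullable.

From Q' -> Q Q' /: Q, Q' nullable, take FIRST(Q) ∪ FIRST(Q') ∪ {/} = { (, ), *, /, id, num }.
Q' -> num Q' contributes {num}.
From Q' -> Q T ( Q': Q, T nullable, take FIRST(Q) ∪ FIRST(T) ∪ {(} = { (, ), *, /, id, num }.
From Q' -> Q' id Q': Q' nullable, take FIRST(Q') ∪ {id} = { (, ), *, /, id, num }.
Q' -> '' contributes ''.
Union: FIRST(Q') = { (, ), *, /, id, num, '' }.

{ (, ), *, /, id, num, '' }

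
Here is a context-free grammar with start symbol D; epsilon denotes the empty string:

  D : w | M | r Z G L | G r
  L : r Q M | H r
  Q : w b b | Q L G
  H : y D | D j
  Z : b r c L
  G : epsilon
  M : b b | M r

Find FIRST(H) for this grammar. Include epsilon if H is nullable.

H : y D contributes {y}.
From H : D j: add FIRST(D) = { b, r, w }.
Union: FIRST(H) = { b, r, w, y }.

{ b, r, w, y }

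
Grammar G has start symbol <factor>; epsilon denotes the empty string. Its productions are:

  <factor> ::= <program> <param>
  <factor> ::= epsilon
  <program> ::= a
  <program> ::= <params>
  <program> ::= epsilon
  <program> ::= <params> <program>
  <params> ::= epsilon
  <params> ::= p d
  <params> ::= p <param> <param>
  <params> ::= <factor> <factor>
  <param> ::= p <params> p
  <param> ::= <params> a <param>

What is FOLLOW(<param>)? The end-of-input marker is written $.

{ $, a, p }

In <factor> ::= <program> <param>: <param> is at the end, add FOLLOW(<factor>) = { $, a, p }.
In <params> ::= p <param> <param>: add FIRST(<param>) = { a, p }.
In <params> ::= p <param> <param>: <param> is at the end, add FOLLOW(<params>) = { a, p }.
In <param> ::= <params> a <param>: <param> is at the end, add FOLLOW(<param>) = { $, a, p }.
Union: FOLLOW(<param>) = { $, a, p }.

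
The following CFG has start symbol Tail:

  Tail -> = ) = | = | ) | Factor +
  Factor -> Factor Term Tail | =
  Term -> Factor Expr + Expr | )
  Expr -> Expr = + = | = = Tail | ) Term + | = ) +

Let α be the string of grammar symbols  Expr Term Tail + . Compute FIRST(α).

Add FIRST(Expr) = { ), = }; Expr is not nullable, stop.

{ ), = }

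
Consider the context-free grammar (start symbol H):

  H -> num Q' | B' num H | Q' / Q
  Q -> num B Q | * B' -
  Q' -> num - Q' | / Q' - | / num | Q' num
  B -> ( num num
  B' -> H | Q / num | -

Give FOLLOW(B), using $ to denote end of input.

{ *, num }

In Q -> num B Q: add FIRST(Q) = { *, num }.
Union: FOLLOW(B) = { *, num }.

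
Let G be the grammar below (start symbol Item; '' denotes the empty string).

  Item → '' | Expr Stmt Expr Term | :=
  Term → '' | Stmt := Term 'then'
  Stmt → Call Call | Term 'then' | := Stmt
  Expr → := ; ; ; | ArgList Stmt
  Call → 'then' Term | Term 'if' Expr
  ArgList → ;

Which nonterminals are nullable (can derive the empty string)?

{ Item, Term }

Directly nullable (have an ''-production): Item, Term.
No other nonterminal has a production whose RHS symbols are all nullable.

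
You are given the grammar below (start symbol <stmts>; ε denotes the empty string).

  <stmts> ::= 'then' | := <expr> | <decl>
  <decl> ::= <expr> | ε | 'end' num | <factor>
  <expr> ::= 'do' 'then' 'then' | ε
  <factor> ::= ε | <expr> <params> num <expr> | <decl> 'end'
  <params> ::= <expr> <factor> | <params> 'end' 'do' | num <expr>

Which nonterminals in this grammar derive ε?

Directly nullable (have an ε-production): <decl>, <expr>, <factor>.
<params> ::= <expr> <factor> with every symbol nullable, so <params> is nullable.
<stmts> ::= <decl> with every symbol nullable, so <stmts> is nullable.

{ <decl>, <expr>, <factor>, <params>, <stmts> }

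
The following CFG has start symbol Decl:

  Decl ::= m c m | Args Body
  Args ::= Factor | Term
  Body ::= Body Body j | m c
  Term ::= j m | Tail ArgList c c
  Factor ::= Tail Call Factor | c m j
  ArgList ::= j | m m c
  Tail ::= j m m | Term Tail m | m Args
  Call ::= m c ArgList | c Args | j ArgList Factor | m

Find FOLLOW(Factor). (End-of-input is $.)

{ c, j, m }

In Args ::= Factor: Factor is at the end, add FOLLOW(Args) = { c, j, m }.
In Factor ::= Tail Call Factor: Factor is at the end, add FOLLOW(Factor) = { c, j, m }.
In Call ::= j ArgList Factor: Factor is at the end, add FOLLOW(Call) = { c, j, m }.
Union: FOLLOW(Factor) = { c, j, m }.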